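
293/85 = 293/85 = 3.45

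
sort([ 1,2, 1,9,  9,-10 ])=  [ - 10, 1 , 1,2, 9, 9]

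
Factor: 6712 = 2^3*839^1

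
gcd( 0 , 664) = 664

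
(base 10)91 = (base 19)4f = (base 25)3g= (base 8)133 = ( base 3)10101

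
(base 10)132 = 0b10000100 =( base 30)4C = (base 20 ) 6c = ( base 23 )5h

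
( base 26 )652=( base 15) 1393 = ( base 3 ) 12202010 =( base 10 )4188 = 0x105c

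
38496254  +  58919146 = 97415400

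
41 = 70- 29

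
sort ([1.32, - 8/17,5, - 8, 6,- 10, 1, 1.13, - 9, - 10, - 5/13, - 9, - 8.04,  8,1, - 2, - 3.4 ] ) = [ - 10,-10, - 9, - 9, - 8.04, - 8, - 3.4, - 2, - 8/17,-5/13,1,1, 1.13, 1.32,5, 6 , 8 ] 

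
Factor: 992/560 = 2^1 * 5^ ( - 1 )*7^( - 1 )*31^1 = 62/35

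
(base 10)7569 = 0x1D91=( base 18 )1569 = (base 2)1110110010001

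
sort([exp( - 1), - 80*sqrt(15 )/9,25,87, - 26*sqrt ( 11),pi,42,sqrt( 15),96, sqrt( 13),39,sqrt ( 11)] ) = [ - 26*sqrt( 11 ), - 80 * sqrt( 15 )/9,exp( - 1),pi,sqrt(11),sqrt(13),sqrt(15),25,  39,42, 87,96]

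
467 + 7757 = 8224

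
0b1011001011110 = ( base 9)7762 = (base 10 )5726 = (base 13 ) 27B6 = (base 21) cke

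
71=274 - 203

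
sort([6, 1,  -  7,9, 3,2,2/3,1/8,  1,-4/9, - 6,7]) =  [ - 7 , - 6, - 4/9 , 1/8 , 2/3, 1,1 , 2,3,6, 7,9]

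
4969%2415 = 139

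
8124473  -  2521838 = 5602635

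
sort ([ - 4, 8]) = [ - 4, 8]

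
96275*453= 43612575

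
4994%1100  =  594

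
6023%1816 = 575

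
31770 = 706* 45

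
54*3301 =178254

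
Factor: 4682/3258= 2341/1629=3^(-2)*181^( -1)*2341^1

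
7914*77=609378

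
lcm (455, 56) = 3640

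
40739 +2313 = 43052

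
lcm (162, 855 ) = 15390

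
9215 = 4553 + 4662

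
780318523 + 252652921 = 1032971444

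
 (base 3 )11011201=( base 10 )3043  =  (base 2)101111100011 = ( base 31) 355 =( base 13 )1501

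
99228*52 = 5159856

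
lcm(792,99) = 792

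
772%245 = 37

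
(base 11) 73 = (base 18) 48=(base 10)80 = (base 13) 62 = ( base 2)1010000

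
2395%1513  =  882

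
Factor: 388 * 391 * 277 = 42023116 = 2^2 * 17^1 * 23^1 *97^1* 277^1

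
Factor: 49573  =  89^1*557^1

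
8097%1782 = 969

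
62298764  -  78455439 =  - 16156675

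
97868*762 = 74575416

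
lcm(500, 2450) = 24500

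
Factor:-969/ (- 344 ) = 2^(  -  3 )*3^1*17^1*19^1 * 43^( - 1)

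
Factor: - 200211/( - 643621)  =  3^1 *6067^1*58511^ ( - 1) =18201/58511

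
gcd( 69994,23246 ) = 2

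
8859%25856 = 8859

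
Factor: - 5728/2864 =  - 2 =- 2^1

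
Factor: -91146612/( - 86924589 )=30382204/28974863 = 2^2*31^( - 1)*661^1*11491^1*934673^( - 1) 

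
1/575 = 1/575= 0.00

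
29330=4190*7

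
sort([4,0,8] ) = [ 0, 4,8 ] 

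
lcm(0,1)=0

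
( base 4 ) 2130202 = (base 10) 10018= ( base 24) H9A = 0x2722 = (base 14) 3918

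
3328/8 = 416 = 416.00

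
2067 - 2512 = - 445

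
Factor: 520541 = 7^1*74363^1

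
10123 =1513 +8610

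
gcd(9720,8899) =1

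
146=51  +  95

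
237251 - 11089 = 226162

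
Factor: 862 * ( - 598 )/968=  - 2^( - 1 )*11^( - 2 ) * 13^1*23^1*431^1 = - 128869/242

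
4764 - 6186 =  - 1422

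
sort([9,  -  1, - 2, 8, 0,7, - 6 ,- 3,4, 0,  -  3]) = [ - 6,-3, - 3,  -  2,-1, 0,  0, 4, 7, 8, 9]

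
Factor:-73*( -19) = 1387  =  19^1*73^1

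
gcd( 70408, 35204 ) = 35204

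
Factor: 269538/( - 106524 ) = - 167/66 = - 2^ ( - 1)*3^( - 1)*11^( - 1) * 167^1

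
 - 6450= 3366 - 9816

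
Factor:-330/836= - 2^( - 1 )  *3^1*5^1*19^( - 1) = - 15/38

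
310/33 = 310/33 = 9.39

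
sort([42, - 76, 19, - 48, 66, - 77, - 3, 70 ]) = [ - 77, - 76, - 48, - 3, 19,42, 66,  70 ]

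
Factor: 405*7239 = 2931795 = 3^5 * 5^1*19^1*127^1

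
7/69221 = 7/69221 = 0.00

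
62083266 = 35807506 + 26275760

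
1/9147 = 1/9147 = 0.00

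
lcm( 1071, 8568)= 8568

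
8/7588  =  2/1897=0.00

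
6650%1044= 386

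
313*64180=20088340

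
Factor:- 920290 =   -  2^1*5^1 * 7^1*13147^1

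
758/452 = 1+153/226= 1.68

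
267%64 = 11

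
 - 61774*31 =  - 1914994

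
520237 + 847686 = 1367923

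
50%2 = 0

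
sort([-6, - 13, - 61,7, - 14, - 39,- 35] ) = [-61, - 39  , - 35,- 14,-13, - 6,  7]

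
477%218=41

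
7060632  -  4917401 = 2143231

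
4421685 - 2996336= 1425349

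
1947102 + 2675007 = 4622109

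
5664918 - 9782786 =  - 4117868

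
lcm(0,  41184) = 0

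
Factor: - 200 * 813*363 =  - 2^3 *3^2 *5^2*11^2* 271^1=-59023800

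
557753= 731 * 763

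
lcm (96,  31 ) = 2976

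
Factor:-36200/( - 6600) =181/33= 3^( - 1 )*11^( - 1)*181^1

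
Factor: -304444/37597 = - 332/41 = - 2^2 *41^( - 1 ) *83^1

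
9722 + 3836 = 13558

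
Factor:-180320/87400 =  - 196/95  =  - 2^2*5^(-1)*7^2 * 19^(-1 )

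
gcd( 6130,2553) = 1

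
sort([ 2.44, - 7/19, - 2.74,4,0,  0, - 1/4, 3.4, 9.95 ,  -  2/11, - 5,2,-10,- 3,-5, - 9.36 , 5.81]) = [- 10, - 9.36, - 5,-5,  -  3, - 2.74 , - 7/19, - 1/4, - 2/11 , 0,0, 2, 2.44, 3.4, 4,5.81, 9.95]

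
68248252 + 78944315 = 147192567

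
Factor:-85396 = -2^2*37^1*577^1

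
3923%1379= 1165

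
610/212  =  2 + 93/106 = 2.88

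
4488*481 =2158728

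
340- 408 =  - 68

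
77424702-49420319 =28004383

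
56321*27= 1520667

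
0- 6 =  - 6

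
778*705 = 548490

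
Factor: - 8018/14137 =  - 2^1*19^1*67^( - 1) = - 38/67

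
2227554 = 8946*249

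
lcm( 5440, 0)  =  0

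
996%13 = 8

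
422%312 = 110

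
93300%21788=6148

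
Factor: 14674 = 2^1*11^1*23^1*29^1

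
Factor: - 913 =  - 11^1*83^1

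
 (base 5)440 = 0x78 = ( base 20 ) 60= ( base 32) 3o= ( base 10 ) 120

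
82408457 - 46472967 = 35935490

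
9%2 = 1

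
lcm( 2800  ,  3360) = 16800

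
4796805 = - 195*( - 24599 ) 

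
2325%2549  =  2325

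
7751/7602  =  7751/7602 = 1.02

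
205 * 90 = 18450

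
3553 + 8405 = 11958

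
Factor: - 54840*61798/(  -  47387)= 3389002320/47387 =2^4 * 3^1*5^1*11^1 * 53^2*457^1*47387^ ( - 1)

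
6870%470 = 290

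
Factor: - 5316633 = -3^2*7^1*84391^1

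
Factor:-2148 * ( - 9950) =2^3*3^1 * 5^2*179^1*199^1 = 21372600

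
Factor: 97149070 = 2^1*5^1*379^1*25633^1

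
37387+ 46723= 84110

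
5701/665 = 8 + 381/665  =  8.57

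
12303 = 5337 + 6966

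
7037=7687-650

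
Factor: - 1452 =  - 2^2*3^1 *11^2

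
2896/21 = 2896/21 = 137.90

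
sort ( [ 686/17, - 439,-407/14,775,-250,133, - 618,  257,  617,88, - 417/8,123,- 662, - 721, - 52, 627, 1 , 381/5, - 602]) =[ - 721,  -  662, - 618, - 602,-439 , - 250, - 417/8,-52,-407/14, 1,  686/17, 381/5,88, 123, 133,257, 617  ,  627, 775 ] 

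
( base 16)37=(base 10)55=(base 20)2F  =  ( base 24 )27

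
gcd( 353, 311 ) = 1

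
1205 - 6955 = - 5750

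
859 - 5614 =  - 4755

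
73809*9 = 664281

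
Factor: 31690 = 2^1*5^1*3169^1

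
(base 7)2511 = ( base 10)939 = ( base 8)1653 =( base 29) 13b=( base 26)1a3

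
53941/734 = 73  +  359/734 = 73.49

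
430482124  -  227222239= 203259885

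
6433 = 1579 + 4854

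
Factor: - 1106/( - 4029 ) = 14/51 = 2^1*3^( - 1 )*7^1*17^( - 1 )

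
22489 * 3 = 67467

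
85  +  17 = 102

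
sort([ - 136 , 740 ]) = [ - 136,740]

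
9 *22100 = 198900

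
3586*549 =1968714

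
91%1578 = 91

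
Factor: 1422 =2^1 * 3^2*79^1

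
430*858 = 368940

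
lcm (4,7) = 28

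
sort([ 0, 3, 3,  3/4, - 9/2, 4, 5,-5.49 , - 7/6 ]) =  [ - 5.49, - 9/2, - 7/6,  0, 3/4,3,3, 4,5]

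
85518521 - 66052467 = 19466054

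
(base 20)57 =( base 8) 153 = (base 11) 98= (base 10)107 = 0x6b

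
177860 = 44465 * 4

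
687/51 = 13+ 8/17  =  13.47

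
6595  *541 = 3567895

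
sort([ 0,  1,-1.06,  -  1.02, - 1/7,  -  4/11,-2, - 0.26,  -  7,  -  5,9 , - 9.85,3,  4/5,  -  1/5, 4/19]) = [ - 9.85, -7, - 5, - 2,- 1.06,-1.02, - 4/11, - 0.26, - 1/5, - 1/7,  0, 4/19, 4/5,  1,  3,  9 ]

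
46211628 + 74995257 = 121206885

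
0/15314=0 = 0.00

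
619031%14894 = 8377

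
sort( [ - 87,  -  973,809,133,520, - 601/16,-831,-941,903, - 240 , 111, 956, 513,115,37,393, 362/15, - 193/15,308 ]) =[ - 973, - 941, - 831, - 240, - 87,  -  601/16 ,- 193/15,362/15,37,  111, 115,133,308,393,513, 520,809 , 903,956 ]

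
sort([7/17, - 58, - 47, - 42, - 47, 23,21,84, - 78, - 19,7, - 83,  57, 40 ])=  [ - 83, - 78, - 58, - 47, - 47, - 42, - 19,7/17,7, 21, 23, 40,57,84 ] 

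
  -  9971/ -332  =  9971/332 = 30.03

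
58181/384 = 151 + 197/384 =151.51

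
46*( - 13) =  -598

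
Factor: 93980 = 2^2*5^1 * 37^1*127^1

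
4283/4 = 1070 + 3/4 = 1070.75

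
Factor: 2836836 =2^2 * 3^3*26267^1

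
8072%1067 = 603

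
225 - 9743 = -9518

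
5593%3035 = 2558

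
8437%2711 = 304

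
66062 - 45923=20139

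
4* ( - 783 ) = -3132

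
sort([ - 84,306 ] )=[ - 84, 306] 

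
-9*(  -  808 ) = 7272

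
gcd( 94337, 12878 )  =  1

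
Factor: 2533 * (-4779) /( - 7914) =2^(  -  1 ) * 3^3*17^1 * 59^1*149^1*1319^( - 1) = 4035069/2638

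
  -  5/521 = - 5/521= - 0.01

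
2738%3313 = 2738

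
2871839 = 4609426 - 1737587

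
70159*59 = 4139381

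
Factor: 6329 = 6329^1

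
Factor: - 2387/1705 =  - 5^( - 1)  *  7^1 =- 7/5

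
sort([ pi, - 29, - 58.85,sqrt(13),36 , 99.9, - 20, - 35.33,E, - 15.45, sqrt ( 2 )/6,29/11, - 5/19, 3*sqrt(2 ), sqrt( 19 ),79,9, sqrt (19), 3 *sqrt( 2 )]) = [ - 58.85, - 35.33, - 29, - 20, - 15.45, - 5/19,sqrt(2 ) /6,29/11, E,pi,sqrt(13 ), 3*sqrt(2), 3*sqrt(2),sqrt( 19 ),sqrt(19 ), 9,36,79,99.9] 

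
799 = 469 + 330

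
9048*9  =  81432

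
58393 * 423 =24700239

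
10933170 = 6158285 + 4774885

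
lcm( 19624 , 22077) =176616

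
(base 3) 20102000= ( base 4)1020333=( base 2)1001000111111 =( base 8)11077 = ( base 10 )4671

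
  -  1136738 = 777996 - 1914734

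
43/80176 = 43/80176 =0.00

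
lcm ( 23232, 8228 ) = 394944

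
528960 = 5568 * 95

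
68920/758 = 34460/379=90.92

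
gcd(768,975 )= 3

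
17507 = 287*61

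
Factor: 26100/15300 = 29/17 = 17^( - 1)*29^1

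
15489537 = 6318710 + 9170827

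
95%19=0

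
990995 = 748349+242646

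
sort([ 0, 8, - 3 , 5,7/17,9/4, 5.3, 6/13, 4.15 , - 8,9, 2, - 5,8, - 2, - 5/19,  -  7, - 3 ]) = [ - 8, - 7,-5, - 3, -3, - 2 ,-5/19, 0,  7/17,6/13,2, 9/4, 4.15 , 5, 5.3,8, 8,9]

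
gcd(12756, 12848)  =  4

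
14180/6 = 7090/3 =2363.33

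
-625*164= - 102500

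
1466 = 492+974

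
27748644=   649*42756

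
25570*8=204560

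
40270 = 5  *8054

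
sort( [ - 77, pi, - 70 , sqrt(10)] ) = [- 77 , - 70, pi, sqrt( 10 ) ]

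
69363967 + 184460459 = 253824426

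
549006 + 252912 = 801918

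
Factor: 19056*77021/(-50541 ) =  - 2^4*7^1*17^(-1 )*397^1*991^(  -  1 )*11003^1 =- 489237392/16847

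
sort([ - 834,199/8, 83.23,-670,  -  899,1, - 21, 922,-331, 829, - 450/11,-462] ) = [ - 899, - 834, - 670, - 462,-331, - 450/11,  -  21, 1,  199/8,83.23, 829,922]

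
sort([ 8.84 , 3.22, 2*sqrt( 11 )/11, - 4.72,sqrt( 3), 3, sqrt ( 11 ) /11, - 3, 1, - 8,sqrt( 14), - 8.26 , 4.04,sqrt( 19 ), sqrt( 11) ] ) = [ - 8.26 , - 8, - 4.72, - 3,sqrt( 11)/11,2*sqrt( 11 ) /11,  1, sqrt( 3), 3,3.22, sqrt( 11), sqrt ( 14)  ,  4.04, sqrt( 19), 8.84] 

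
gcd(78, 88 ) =2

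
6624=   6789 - 165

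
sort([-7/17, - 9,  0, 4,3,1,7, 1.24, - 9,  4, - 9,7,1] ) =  [ - 9,-9, - 9 , - 7/17,0 , 1,1, 1.24,3, 4, 4, 7, 7 ] 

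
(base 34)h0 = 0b1001000010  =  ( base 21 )16b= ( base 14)2D4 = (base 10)578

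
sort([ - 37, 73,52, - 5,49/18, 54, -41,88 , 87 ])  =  [ - 41, - 37, - 5 , 49/18, 52, 54, 73, 87, 88 ]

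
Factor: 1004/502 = 2^1 = 2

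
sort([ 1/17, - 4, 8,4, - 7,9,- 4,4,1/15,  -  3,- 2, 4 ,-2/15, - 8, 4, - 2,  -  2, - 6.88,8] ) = [ - 8, - 7,-6.88, - 4 , - 4, - 3, - 2, - 2, - 2,-2/15,1/17,1/15,4,4,  4, 4,8, 8,9]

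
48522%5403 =5298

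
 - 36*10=  -  360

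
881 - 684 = 197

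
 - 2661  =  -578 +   -  2083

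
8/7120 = 1/890  =  0.00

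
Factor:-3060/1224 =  - 5/2= - 2^(  -  1)*5^1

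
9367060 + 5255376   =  14622436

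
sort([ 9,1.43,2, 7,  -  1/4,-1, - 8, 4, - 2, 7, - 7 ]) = [-8,-7, - 2, - 1, - 1/4, 1.43, 2,4,7,  7,  9 ]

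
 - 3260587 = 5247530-8508117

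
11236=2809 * 4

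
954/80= 11 + 37/40 = 11.93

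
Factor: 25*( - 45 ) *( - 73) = 3^2*5^3*73^1 =82125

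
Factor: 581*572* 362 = 120304184 = 2^3*7^1*11^1*13^1*83^1*181^1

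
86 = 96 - 10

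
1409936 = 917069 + 492867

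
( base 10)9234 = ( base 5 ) 243414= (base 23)HAB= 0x2412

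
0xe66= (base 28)4JI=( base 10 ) 3686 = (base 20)946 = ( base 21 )87b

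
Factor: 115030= 2^1*5^1* 11503^1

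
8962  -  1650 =7312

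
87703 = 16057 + 71646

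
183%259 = 183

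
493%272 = 221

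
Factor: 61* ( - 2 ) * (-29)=2^1 * 29^1*61^1 = 3538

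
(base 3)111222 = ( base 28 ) DD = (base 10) 377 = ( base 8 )571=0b101111001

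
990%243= 18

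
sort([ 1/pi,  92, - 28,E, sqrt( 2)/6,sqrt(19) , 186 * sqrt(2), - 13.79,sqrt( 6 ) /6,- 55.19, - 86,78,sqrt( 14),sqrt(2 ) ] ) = [  -  86, - 55.19,  -  28, - 13.79, sqrt(2 )/6,1/pi, sqrt ( 6 ) /6,sqrt ( 2 ),E,sqrt(14 ),sqrt( 19), 78,92,186*sqrt(2)] 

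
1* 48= 48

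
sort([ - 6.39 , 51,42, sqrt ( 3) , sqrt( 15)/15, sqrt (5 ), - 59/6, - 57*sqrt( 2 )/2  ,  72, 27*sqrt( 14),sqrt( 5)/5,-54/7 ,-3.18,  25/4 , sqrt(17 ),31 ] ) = [ - 57* sqrt(2 )/2, - 59/6,- 54/7, - 6.39 ,- 3.18 , sqrt( 15)/15,sqrt ( 5)/5, sqrt( 3 ),sqrt(5) , sqrt( 17), 25/4,31,  42,51, 72, 27* sqrt( 14)]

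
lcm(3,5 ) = 15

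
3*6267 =18801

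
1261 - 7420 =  - 6159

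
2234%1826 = 408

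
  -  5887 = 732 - 6619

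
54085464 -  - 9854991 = 63940455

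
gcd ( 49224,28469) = 7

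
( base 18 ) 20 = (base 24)1c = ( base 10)36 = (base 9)40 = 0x24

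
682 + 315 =997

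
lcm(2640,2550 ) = 224400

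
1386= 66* 21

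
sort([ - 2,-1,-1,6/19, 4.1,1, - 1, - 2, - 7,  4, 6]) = [  -  7, - 2,-2, - 1, - 1, - 1, 6/19, 1,4,4.1,6] 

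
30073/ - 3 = -10025+2/3 = - 10024.33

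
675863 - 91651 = 584212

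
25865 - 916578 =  - 890713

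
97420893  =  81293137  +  16127756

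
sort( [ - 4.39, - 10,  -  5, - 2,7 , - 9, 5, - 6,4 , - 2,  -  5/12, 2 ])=[ - 10, - 9 ,  -  6,-5, - 4.39, - 2,-2, - 5/12, 2, 4,5,7]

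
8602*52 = 447304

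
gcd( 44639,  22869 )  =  7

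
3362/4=840 + 1/2=840.50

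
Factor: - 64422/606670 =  - 32211/303335=- 3^3*5^(-1)*19^( - 1)*31^(-1)*103^( - 1 )*1193^1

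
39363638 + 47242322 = 86605960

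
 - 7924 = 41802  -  49726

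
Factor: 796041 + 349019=1145060 = 2^2*5^1 * 7^1 * 8179^1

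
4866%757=324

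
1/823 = 1/823 =0.00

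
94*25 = 2350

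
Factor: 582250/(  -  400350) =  - 685/471 = -3^(-1 )*5^1*137^1*157^ ( - 1) 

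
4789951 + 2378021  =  7167972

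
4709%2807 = 1902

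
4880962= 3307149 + 1573813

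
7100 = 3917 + 3183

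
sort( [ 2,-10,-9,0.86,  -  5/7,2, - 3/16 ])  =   [-10,-9,  -  5/7, - 3/16,0.86,2, 2 ] 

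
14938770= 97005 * 154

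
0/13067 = 0 = 0.00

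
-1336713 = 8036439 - 9373152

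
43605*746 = 32529330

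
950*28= 26600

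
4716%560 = 236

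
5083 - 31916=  - 26833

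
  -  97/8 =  -13+7/8 = - 12.12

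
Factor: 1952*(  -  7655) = -14942560= - 2^5*5^1*61^1*1531^1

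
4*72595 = 290380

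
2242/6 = 1121/3 =373.67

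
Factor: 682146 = 2^1*3^2*37897^1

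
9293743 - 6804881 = 2488862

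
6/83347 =6/83347 = 0.00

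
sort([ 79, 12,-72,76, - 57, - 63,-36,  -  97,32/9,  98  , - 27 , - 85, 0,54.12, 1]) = [-97,-85, - 72, - 63, - 57, - 36, - 27 , 0, 1, 32/9,12,54.12, 76, 79 , 98 ] 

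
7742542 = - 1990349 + 9732891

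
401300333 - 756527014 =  - 355226681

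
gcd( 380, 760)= 380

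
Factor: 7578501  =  3^1*7^1*509^1*709^1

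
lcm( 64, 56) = 448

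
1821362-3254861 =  - 1433499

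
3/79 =3/79 = 0.04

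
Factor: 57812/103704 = 97/174  =  2^( - 1 )*3^(-1)*29^ ( - 1 ) * 97^1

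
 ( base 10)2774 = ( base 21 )662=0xad6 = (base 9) 3722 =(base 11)20a2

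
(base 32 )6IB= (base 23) cgf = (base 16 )1a4b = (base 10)6731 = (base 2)1101001001011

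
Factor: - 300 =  - 2^2  *3^1 * 5^2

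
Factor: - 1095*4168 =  - 4563960 = - 2^3*3^1*5^1*73^1*521^1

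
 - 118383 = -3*39461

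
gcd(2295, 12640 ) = 5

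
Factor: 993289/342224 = 2^( - 4) * 11^2 * 73^ ( - 1)*293^( - 1 )*8209^1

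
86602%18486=12658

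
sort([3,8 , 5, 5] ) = [ 3,5,5,  8]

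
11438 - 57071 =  - 45633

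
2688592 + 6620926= 9309518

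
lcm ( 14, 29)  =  406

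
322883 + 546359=869242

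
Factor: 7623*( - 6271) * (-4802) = 2^1*3^2*7^5 *11^2 * 6271^1= 229554006066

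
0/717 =0 = 0.00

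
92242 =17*5426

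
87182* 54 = 4707828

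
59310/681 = 19770/227 = 87.09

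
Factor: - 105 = -3^1* 5^1*7^1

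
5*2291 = 11455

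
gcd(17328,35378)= 722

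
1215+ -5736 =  - 4521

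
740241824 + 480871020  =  1221112844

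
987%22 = 19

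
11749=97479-85730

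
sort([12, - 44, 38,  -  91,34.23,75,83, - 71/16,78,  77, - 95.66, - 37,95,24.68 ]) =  [ - 95.66, - 91, - 44, - 37, - 71/16,12 , 24.68,34.23  ,  38,75,77,78,83, 95 ]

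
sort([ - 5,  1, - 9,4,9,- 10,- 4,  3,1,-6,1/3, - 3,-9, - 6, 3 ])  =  [ - 10, - 9,-9, - 6, - 6,  -  5, - 4, - 3,1/3, 1, 1, 3,3,4 , 9]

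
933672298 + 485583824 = 1419256122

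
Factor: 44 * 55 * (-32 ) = -2^7 * 5^1*11^2 = - 77440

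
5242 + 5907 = 11149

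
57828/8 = 7228 + 1/2 = 7228.50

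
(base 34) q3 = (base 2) 1101110111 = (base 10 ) 887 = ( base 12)61b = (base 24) 1cn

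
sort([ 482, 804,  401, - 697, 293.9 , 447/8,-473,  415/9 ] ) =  [ - 697, -473,  415/9,  447/8,293.9,401, 482, 804] 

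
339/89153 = 339/89153 = 0.00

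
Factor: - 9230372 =-2^2 * 2307593^1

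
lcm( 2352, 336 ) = 2352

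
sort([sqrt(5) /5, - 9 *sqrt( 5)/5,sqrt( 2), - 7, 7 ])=[ - 7, - 9*sqrt( 5)/5, sqrt(5 )/5 , sqrt(2 ),7]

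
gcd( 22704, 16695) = 3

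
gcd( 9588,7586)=2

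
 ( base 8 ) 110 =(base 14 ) 52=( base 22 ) 36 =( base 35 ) 22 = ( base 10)72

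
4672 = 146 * 32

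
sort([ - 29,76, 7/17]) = [-29,7/17 , 76 ]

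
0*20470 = 0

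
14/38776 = 7/19388 = 0.00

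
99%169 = 99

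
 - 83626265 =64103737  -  147730002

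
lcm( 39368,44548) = 1692824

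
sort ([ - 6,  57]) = [- 6, 57]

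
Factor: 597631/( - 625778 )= - 2^(  -  1) * 139^( - 1 ) * 251^1*2251^( - 1 )*2381^1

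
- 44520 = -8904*5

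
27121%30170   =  27121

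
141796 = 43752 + 98044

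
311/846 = 311/846= 0.37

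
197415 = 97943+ 99472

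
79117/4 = 19779+ 1/4 = 19779.25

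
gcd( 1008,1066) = 2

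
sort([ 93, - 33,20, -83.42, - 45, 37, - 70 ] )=[ - 83.42, - 70 ,-45, - 33, 20, 37, 93]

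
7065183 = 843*8381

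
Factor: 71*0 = 0^1 = 0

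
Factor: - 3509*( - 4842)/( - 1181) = -2^1*3^2 * 11^2 * 29^1 * 269^1*1181^(  -  1 ) = - 16990578/1181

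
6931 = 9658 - 2727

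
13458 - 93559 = - 80101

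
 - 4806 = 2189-6995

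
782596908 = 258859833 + 523737075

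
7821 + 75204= 83025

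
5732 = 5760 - 28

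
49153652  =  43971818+5181834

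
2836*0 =0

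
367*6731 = 2470277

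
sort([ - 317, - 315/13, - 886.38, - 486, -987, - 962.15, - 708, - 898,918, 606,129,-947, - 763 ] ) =[-987, - 962.15, - 947, - 898, - 886.38, - 763, - 708,-486, - 317,  -  315/13 , 129 , 606,918] 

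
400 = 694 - 294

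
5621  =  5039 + 582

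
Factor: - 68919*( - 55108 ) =3797988252 = 2^2 * 3^1*23^1*599^1*22973^1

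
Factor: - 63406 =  - 2^1*7^2 * 647^1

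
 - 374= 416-790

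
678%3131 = 678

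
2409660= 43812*55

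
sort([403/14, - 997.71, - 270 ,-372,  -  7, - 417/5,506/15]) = [ - 997.71,  -  372, - 270  , - 417/5, - 7,403/14,  506/15]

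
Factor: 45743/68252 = 2^ ( - 2 )*113^( - 1)*149^1*151^( - 1)*307^1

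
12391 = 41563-29172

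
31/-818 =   -  31/818 = -0.04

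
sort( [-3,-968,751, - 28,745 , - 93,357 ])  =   [-968, - 93 ,- 28, - 3, 357, 745, 751 ] 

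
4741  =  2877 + 1864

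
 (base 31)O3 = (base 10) 747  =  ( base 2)1011101011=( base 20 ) 1H7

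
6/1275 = 2/425 = 0.00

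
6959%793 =615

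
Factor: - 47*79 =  - 47^1*79^1  =  - 3713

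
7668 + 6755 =14423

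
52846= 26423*2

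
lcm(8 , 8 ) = 8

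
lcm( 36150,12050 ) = 36150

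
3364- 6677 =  - 3313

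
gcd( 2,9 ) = 1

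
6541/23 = 6541/23 = 284.39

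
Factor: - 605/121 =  - 5^1 = -5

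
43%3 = 1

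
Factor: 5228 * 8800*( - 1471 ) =-2^7 *5^2 * 11^1*1307^1 * 1471^1 = - 67675414400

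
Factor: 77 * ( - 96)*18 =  - 2^6*3^3 *7^1 * 11^1 = - 133056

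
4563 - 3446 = 1117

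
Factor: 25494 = 2^1*3^1*7^1*607^1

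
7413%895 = 253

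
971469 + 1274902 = 2246371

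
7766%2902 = 1962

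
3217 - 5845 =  - 2628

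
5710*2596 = 14823160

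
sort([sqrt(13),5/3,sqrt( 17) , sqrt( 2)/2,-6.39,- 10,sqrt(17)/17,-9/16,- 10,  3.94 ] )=[ - 10,-10,-6.39,  -  9/16, sqrt (17) /17,sqrt( 2) /2, 5/3,sqrt(13),3.94, sqrt( 17 ) ] 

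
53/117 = 53/117 = 0.45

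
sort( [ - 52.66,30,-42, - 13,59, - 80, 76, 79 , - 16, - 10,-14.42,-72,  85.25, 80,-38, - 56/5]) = [ -80, - 72,-52.66, - 42, - 38, - 16,  -  14.42, - 13, - 56/5 , - 10,30 , 59,76,79, 80, 85.25]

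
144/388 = 36/97  =  0.37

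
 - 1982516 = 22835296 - 24817812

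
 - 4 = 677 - 681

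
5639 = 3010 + 2629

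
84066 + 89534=173600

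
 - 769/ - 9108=769/9108 = 0.08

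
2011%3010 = 2011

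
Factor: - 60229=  - 13^1*41^1*113^1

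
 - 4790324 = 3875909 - 8666233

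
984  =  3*328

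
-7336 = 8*( - 917 ) 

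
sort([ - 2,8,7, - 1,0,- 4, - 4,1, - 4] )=[ - 4 ,-4, - 4, - 2,-1,  0,1,7,8 ] 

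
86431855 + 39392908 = 125824763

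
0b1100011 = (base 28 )3F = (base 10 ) 99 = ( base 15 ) 69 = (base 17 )5e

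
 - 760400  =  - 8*95050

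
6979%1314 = 409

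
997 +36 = 1033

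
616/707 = 88/101 = 0.87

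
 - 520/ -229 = 2 + 62/229 = 2.27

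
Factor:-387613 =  - 387613^1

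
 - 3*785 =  - 2355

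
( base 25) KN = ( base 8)1013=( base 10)523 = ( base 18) 1B1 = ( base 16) 20B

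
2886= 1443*2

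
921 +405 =1326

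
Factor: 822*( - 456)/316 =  - 93708/79=- 2^2*3^2 * 19^1*79^( - 1)*137^1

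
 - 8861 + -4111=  - 12972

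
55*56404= 3102220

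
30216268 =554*54542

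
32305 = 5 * 6461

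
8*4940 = 39520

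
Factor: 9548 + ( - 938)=8610=2^1*3^1*5^1 * 7^1*41^1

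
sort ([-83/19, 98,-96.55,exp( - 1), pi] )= [ - 96.55,-83/19,  exp (-1),pi,98] 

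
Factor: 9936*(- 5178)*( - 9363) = 2^5*3^5*23^1*863^1*3121^1= 481713316704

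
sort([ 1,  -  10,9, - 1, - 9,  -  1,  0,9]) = [ - 10, - 9, - 1, - 1,0,  1,9,9]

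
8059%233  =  137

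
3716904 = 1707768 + 2009136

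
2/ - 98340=- 1/49170 = - 0.00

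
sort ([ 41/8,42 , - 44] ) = [ - 44,  41/8, 42 ]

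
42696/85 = 42696/85 = 502.31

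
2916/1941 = 1 + 325/647 = 1.50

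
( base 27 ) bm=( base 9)384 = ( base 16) 13f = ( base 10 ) 319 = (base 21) f4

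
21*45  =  945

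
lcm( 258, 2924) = 8772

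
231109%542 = 217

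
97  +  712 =809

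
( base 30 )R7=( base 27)137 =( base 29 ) S5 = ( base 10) 817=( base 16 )331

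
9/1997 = 9/1997=0.00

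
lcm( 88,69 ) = 6072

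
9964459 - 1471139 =8493320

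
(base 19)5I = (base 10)113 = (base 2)1110001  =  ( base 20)5D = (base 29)3Q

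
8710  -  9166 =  - 456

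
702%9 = 0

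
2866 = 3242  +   - 376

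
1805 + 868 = 2673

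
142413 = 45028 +97385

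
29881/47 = 29881/47 = 635.77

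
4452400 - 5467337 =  - 1014937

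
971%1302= 971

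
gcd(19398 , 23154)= 6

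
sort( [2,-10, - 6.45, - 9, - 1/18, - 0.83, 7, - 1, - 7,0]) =[ - 10, - 9, - 7,- 6.45, - 1,- 0.83,-1/18,0, 2, 7]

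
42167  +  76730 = 118897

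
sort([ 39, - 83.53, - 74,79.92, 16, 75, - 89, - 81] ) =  [ - 89, - 83.53, - 81, - 74,16,  39,75, 79.92]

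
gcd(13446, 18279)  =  27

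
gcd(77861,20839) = 7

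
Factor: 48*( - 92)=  - 2^6*3^1*23^1 = - 4416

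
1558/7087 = 82/373 = 0.22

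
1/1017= 1/1017  =  0.00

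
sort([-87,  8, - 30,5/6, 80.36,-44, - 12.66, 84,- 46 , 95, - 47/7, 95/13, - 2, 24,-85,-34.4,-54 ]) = [- 87,-85,-54, - 46,  -  44,-34.4, - 30, - 12.66, -47/7,-2,5/6, 95/13, 8, 24, 80.36, 84,95]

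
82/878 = 41/439 = 0.09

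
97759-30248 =67511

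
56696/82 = 691 + 17/41 = 691.41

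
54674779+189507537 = 244182316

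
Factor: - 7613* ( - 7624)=58041512= 2^3*23^1 *331^1*953^1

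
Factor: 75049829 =19^1*59^1*66949^1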